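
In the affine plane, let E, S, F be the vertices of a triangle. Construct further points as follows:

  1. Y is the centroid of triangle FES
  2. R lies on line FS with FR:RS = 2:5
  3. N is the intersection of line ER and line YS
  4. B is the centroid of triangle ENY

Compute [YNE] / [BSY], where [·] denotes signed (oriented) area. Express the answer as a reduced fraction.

[YNE]:[BSY] = 3/4

Set E = (0, 0), S = (1, 0), F = (0, 1); any affine frame gives the same invariant.
1. Y is the centroid of triangle FES ⇒ Y = (1/3, 1/3)
2. R lies on line FS with FR:RS = 2:5 ⇒ R = (2/7, 5/7)
3. N is the intersection of line ER and line YS ⇒ N = (1/6, 5/12)
4. B is the centroid of triangle ENY ⇒ B = (1/6, 1/4)
2·[YNE] = 1/12, 2·[BSY] = 1/9
[YNE]:[BSY] = 1/12:1/9 = 3/4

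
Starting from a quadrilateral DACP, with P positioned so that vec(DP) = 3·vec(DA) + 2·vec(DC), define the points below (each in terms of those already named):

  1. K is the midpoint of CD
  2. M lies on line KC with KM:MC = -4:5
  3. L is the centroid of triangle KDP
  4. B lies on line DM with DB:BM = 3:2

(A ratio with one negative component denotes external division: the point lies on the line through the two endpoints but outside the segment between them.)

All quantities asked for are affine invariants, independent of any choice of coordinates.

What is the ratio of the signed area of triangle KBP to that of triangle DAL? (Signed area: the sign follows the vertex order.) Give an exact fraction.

[KBP]:[DAL] = 126/25

Set D = (0, 0), A = (1, 0), C = (0, 1), P = (3, 2); any affine frame gives the same invariant.
1. K is the midpoint of CD ⇒ K = (0, 1/2)
2. M lies on line KC with KM:MC = -4:5 ⇒ M = (0, -3/2)
3. L is the centroid of triangle KDP ⇒ L = (1, 5/6)
4. B lies on line DM with DB:BM = 3:2 ⇒ B = (0, -9/10)
2·[KBP] = 21/5, 2·[DAL] = 5/6
[KBP]:[DAL] = 21/5:5/6 = 126/25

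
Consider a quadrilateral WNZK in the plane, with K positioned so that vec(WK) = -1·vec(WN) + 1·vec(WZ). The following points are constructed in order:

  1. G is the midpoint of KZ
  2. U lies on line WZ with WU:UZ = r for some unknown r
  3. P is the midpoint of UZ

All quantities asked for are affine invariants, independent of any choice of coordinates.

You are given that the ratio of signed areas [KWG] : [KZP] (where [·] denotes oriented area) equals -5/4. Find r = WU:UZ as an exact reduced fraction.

Work in coordinates with W = (0, 0), N = (1, 0), Z = (0, 1), K = (-1, 1).
1. G is the midpoint of KZ ⇒ G = (-1/2, 1)
2. With WU:UZ = r, write λ = r/(r+1) so U = W + λ·(Z−W); U is affine-linear in λ
3. P is the midpoint of UZ ⇒ P is an affine combination of earlier points and hence also affine-linear in λ
Every point depending on U is an affine combination of U and λ-independent points, so each such coordinate is linear in λ; the λ² term in each signed area is a multiple of (Z−W)×(Z−W) = 0, so 2·[KWG] and 2·[KZP] are each linear in λ. Evaluating at λ=0 and λ=1:
  2·[KWG] = 1/2,   2·[KZP] = 1/2·λ − 1/2
So [KWG]:[KZP] = (1/2) / (1/2·λ − 1/2). Setting this equal to -5/4:
  1/2 = -5/4·(1/2·λ − 1/2)  ⇒  λ = 1/5
Then r = λ/(1−λ) = (1/5)/(4/5) = 1/4. Check: with r = 1/4, U = (0, 1/5) and [KWG]:[KZP] = -5/4 as required.

r = 1/4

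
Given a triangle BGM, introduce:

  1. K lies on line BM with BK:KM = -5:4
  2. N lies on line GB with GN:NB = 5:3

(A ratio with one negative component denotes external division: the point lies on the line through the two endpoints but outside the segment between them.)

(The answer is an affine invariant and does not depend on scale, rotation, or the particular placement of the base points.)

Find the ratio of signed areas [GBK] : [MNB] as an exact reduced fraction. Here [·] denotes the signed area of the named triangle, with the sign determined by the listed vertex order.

[GBK]:[MNB] = 40/3

Assign B = (0, 0), G = (1, 0), M = (0, 1) — the answer is frame-independent, so this choice is without loss of generality.
1. K lies on line BM with BK:KM = -5:4 ⇒ K = (0, 5)
2. N lies on line GB with GN:NB = 5:3 ⇒ N = (3/8, 0)
2·[GBK] = -5, 2·[MNB] = -3/8
[GBK]:[MNB] = -5:-3/8 = 40/3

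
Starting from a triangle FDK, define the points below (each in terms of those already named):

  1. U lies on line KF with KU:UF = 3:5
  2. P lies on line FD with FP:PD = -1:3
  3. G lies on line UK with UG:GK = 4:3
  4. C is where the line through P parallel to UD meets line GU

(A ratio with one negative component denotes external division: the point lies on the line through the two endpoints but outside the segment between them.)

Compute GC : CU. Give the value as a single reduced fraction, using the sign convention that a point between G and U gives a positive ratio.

Set F = (0, 0), D = (1, 0), K = (0, 1); any affine frame gives the same invariant.
1. U lies on line KF with KU:UF = 3:5 ⇒ U = (0, 5/8)
2. P lies on line FD with FP:PD = -1:3 ⇒ P = (-1/2, 0)
3. G lies on line UK with UG:GK = 4:3 ⇒ G = (0, 47/56)
4. C is where the line through P parallel to UD meets line GU ⇒ C = (0, -5/16)
C = G + t·(U−G) with t = 43/8, so GC:CU = t:(1−t) = 43/8:-35/8

GC:CU = -43/35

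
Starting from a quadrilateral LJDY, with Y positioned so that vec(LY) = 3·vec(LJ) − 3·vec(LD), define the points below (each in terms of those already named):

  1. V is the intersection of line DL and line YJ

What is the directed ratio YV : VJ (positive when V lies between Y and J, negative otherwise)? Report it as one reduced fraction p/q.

YV:VJ = -3

Choose coordinates L = (0, 0), J = (1, 0), D = (0, 1), Y = (3, -3).
1. V is the intersection of line DL and line YJ ⇒ V = (0, 3/2)
V = Y + t·(J−Y) with t = 3/2, so YV:VJ = t:(1−t) = 3/2:-1/2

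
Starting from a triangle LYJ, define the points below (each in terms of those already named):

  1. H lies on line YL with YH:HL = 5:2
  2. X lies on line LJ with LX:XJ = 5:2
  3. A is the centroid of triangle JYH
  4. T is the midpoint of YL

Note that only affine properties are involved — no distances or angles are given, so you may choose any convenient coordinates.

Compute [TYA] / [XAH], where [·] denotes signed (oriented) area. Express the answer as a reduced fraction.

[TYA]:[XAH] = -49/58

Set L = (0, 0), Y = (1, 0), J = (0, 1); any affine frame gives the same invariant.
1. H lies on line YL with YH:HL = 5:2 ⇒ H = (2/7, 0)
2. X lies on line LJ with LX:XJ = 5:2 ⇒ X = (0, 5/7)
3. A is the centroid of triangle JYH ⇒ A = (3/7, 1/3)
4. T is the midpoint of YL ⇒ T = (1/2, 0)
2·[TYA] = 1/6, 2·[XAH] = -29/147
[TYA]:[XAH] = 1/6:-29/147 = -49/58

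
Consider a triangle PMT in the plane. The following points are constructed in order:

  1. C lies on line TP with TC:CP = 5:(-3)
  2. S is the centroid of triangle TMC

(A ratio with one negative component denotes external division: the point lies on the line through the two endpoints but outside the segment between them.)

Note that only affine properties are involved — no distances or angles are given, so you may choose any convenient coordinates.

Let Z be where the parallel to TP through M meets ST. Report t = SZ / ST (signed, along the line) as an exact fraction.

Set P = (0, 0), M = (1, 0), T = (0, 1); any affine frame gives the same invariant.
1. C lies on line TP with TC:CP = 5:(-3) ⇒ C = (0, -3/2)
2. S is the centroid of triangle TMC ⇒ S = (1/3, -1/6)
through M parallel to TP: direction (0, -1); meets ST at Z = (1, -5/2)
Z = S + t·(T−S) with t = -2

t = -2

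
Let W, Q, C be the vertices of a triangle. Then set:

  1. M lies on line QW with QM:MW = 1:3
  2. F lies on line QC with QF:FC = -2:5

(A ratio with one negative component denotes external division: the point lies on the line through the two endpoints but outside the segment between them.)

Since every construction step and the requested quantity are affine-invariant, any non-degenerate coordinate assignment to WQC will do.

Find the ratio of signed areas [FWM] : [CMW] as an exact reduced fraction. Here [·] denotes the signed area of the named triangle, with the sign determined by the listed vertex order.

[FWM]:[CMW] = 2/3

Set W = (0, 0), Q = (1, 0), C = (0, 1); any affine frame gives the same invariant.
1. M lies on line QW with QM:MW = 1:3 ⇒ M = (3/4, 0)
2. F lies on line QC with QF:FC = -2:5 ⇒ F = (5/3, -2/3)
2·[FWM] = -1/2, 2·[CMW] = -3/4
[FWM]:[CMW] = -1/2:-3/4 = 2/3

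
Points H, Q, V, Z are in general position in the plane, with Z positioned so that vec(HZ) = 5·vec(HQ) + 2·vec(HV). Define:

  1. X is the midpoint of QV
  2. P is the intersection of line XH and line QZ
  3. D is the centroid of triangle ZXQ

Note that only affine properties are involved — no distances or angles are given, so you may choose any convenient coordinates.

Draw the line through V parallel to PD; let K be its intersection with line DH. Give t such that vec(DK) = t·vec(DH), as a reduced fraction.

t = 27/8

Choose coordinates H = (0, 0), Q = (1, 0), V = (0, 1), Z = (5, 2).
1. X is the midpoint of QV ⇒ X = (1/2, 1/2)
2. P is the intersection of line XH and line QZ ⇒ P = (-1, -1)
3. D is the centroid of triangle ZXQ ⇒ D = (13/6, 5/6)
through V parallel to PD: direction (19/6, 11/6); meets DH at K = (-247/48, -95/48)
K = D + t·(H−D) with t = 27/8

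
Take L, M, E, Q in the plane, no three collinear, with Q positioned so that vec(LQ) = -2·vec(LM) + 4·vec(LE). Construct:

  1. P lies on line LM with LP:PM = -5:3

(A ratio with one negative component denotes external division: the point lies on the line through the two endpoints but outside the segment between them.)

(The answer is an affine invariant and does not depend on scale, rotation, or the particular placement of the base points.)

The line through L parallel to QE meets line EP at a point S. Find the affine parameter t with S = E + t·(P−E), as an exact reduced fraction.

Set L = (0, 0), M = (1, 0), E = (0, 1), Q = (-2, 4); any affine frame gives the same invariant.
1. P lies on line LM with LP:PM = -5:3 ⇒ P = (5/2, 0)
through L parallel to QE: direction (2, -3); meets EP at S = (-10/11, 15/11)
S = E + t·(P−E) with t = -4/11

t = -4/11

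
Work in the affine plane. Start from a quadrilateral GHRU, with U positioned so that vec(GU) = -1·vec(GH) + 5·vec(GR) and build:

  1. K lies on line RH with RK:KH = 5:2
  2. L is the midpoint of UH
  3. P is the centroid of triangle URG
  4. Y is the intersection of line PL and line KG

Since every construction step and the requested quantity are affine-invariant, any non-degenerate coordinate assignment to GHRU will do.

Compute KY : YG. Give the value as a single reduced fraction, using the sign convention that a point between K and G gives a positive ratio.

KY:YG = -46/35

Assign G = (0, 0), H = (1, 0), R = (0, 1), U = (-1, 5) — the answer is frame-independent, so this choice is without loss of generality.
1. K lies on line RH with RK:KH = 5:2 ⇒ K = (5/7, 2/7)
2. L is the midpoint of UH ⇒ L = (0, 5/2)
3. P is the centroid of triangle URG ⇒ P = (-1/3, 2)
4. Y is the intersection of line PL and line KG ⇒ Y = (-25/11, -10/11)
Y = K + t·(G−K) with t = 46/11, so KY:YG = t:(1−t) = 46/11:-35/11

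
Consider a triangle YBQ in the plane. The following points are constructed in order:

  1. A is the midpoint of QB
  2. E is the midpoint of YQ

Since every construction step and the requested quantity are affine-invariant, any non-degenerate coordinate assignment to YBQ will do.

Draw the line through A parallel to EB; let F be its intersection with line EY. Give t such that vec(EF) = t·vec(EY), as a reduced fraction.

t = -1/2

Work in coordinates with Y = (0, 0), B = (1, 0), Q = (0, 1).
1. A is the midpoint of QB ⇒ A = (1/2, 1/2)
2. E is the midpoint of YQ ⇒ E = (0, 1/2)
through A parallel to EB: direction (1, -1/2); meets EY at F = (0, 3/4)
F = E + t·(Y−E) with t = -1/2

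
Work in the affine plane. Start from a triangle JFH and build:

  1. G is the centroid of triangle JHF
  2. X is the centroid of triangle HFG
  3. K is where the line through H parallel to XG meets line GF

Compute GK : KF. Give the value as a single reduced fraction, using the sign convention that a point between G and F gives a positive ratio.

Choose coordinates J = (0, 0), F = (1, 0), H = (0, 1).
1. G is the centroid of triangle JHF ⇒ G = (1/3, 1/3)
2. X is the centroid of triangle HFG ⇒ X = (4/9, 4/9)
3. K is where the line through H parallel to XG meets line GF ⇒ K = (-1/3, 2/3)
K = G + t·(F−G) with t = -1, so GK:KF = t:(1−t) = -1:2

GK:KF = -1/2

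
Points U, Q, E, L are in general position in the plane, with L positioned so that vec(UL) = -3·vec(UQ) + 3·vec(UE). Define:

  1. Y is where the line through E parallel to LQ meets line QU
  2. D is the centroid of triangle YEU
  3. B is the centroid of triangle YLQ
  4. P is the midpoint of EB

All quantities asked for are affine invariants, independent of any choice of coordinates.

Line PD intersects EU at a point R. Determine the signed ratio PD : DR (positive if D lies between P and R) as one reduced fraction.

Work in coordinates with U = (0, 0), Q = (1, 0), E = (0, 1), L = (-3, 3).
1. Y is where the line through E parallel to LQ meets line QU ⇒ Y = (4/3, 0)
2. D is the centroid of triangle YEU ⇒ D = (4/9, 1/3)
3. B is the centroid of triangle YLQ ⇒ B = (-2/9, 1)
4. P is the midpoint of EB ⇒ P = (-1/9, 1)
line PD meets EU at R = (0, 13/15)
D = P + t·(R−P) with t = 5, so PD:DR = 5:-4

PD:DR = -5/4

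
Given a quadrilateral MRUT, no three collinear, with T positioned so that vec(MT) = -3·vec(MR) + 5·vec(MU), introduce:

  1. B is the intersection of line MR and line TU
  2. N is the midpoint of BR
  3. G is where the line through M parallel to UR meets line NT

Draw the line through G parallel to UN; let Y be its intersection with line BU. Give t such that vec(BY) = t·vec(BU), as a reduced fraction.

Assign M = (0, 0), R = (1, 0), U = (0, 1), T = (-3, 5) — the answer is frame-independent, so this choice is without loss of generality.
1. B is the intersection of line MR and line TU ⇒ B = (3/4, 0)
2. N is the midpoint of BR ⇒ N = (7/8, 0)
3. G is where the line through M parallel to UR meets line NT ⇒ G = (35/9, -35/9)
through G parallel to UN: direction (7/8, -1); meets BU at Y = (7/3, -19/9)
Y = B + t·(U−B) with t = -19/9

t = -19/9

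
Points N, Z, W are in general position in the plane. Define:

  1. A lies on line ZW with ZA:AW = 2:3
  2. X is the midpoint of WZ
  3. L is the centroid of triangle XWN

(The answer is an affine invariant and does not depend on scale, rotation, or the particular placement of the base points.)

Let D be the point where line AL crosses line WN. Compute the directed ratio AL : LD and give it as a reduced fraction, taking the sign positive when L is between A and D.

Assign N = (0, 0), Z = (1, 0), W = (0, 1) — the answer is frame-independent, so this choice is without loss of generality.
1. A lies on line ZW with ZA:AW = 2:3 ⇒ A = (3/5, 2/5)
2. X is the midpoint of WZ ⇒ X = (1/2, 1/2)
3. L is the centroid of triangle XWN ⇒ L = (1/6, 1/2)
line AL meets WN at D = (0, 7/13)
L = A + t·(D−A) with t = 13/18, so AL:LD = 13/18:5/18

AL:LD = 13/5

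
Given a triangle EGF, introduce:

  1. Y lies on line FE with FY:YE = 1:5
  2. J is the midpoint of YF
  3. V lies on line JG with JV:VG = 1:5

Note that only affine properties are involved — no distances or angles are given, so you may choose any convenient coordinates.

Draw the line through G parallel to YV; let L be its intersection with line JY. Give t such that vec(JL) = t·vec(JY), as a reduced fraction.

Assign E = (0, 0), G = (1, 0), F = (0, 1) — the answer is frame-independent, so this choice is without loss of generality.
1. Y lies on line FE with FY:YE = 1:5 ⇒ Y = (0, 5/6)
2. J is the midpoint of YF ⇒ J = (0, 11/12)
3. V lies on line JG with JV:VG = 1:5 ⇒ V = (1/6, 55/72)
through G parallel to YV: direction (1/6, -5/72); meets JY at L = (0, 5/12)
L = J + t·(Y−J) with t = 6

t = 6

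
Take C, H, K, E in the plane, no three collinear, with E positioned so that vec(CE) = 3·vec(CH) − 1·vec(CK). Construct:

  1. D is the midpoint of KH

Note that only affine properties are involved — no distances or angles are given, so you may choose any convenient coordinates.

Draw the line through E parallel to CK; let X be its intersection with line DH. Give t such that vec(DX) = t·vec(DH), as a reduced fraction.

Assign C = (0, 0), H = (1, 0), K = (0, 1), E = (3, -1) — the answer is frame-independent, so this choice is without loss of generality.
1. D is the midpoint of KH ⇒ D = (1/2, 1/2)
through E parallel to CK: direction (0, 1); meets DH at X = (3, -2)
X = D + t·(H−D) with t = 5

t = 5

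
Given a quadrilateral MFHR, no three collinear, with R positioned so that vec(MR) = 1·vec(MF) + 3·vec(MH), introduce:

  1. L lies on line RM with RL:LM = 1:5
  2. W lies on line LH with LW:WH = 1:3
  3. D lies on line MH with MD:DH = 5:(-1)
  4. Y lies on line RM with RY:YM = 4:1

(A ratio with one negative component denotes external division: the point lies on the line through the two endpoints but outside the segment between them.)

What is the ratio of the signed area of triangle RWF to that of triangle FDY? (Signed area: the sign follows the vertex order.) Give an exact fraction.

[RWF]:[FDY] = 45/16

Assign M = (0, 0), F = (1, 0), H = (0, 1), R = (1, 3) — the answer is frame-independent, so this choice is without loss of generality.
1. L lies on line RM with RL:LM = 1:5 ⇒ L = (5/6, 5/2)
2. W lies on line LH with LW:WH = 1:3 ⇒ W = (5/8, 17/8)
3. D lies on line MH with MD:DH = 5:(-1) ⇒ D = (0, 5/4)
4. Y lies on line RM with RY:YM = 4:1 ⇒ Y = (1/5, 3/5)
2·[RWF] = 9/8, 2·[FDY] = 2/5
[RWF]:[FDY] = 9/8:2/5 = 45/16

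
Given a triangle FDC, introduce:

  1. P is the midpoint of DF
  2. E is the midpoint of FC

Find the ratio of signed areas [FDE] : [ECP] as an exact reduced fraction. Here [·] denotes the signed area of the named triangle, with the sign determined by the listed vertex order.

Work in coordinates with F = (0, 0), D = (1, 0), C = (0, 1).
1. P is the midpoint of DF ⇒ P = (1/2, 0)
2. E is the midpoint of FC ⇒ E = (0, 1/2)
2·[FDE] = 1/2, 2·[ECP] = -1/4
[FDE]:[ECP] = 1/2:-1/4 = -2

[FDE]:[ECP] = -2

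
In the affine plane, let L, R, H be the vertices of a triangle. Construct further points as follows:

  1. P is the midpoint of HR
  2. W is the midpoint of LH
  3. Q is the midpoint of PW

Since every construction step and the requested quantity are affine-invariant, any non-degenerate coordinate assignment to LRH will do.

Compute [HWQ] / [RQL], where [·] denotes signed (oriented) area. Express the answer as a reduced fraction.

Set L = (0, 0), R = (1, 0), H = (0, 1); any affine frame gives the same invariant.
1. P is the midpoint of HR ⇒ P = (1/2, 1/2)
2. W is the midpoint of LH ⇒ W = (0, 1/2)
3. Q is the midpoint of PW ⇒ Q = (1/4, 1/2)
2·[HWQ] = 1/8, 2·[RQL] = 1/2
[HWQ]:[RQL] = 1/8:1/2 = 1/4

[HWQ]:[RQL] = 1/4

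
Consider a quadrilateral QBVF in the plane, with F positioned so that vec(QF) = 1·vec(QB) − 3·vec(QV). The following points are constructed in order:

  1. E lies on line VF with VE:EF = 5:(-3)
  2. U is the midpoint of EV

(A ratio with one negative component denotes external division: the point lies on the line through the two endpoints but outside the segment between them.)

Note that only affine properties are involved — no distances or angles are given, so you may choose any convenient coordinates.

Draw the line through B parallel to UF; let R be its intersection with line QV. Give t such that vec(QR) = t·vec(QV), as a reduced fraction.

t = 4

Work in coordinates with Q = (0, 0), B = (1, 0), V = (0, 1), F = (1, -3).
1. E lies on line VF with VE:EF = 5:(-3) ⇒ E = (5/2, -9)
2. U is the midpoint of EV ⇒ U = (5/4, -4)
through B parallel to UF: direction (-1/4, 1); meets QV at R = (0, 4)
R = Q + t·(V−Q) with t = 4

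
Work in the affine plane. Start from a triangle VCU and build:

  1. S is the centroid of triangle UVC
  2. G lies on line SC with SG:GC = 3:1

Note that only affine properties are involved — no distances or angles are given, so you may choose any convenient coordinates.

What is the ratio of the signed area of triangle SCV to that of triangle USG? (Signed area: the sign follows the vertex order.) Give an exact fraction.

Work in coordinates with V = (0, 0), C = (1, 0), U = (0, 1).
1. S is the centroid of triangle UVC ⇒ S = (1/3, 1/3)
2. G lies on line SC with SG:GC = 3:1 ⇒ G = (5/6, 1/12)
2·[SCV] = -1/3, 2·[USG] = 1/4
[SCV]:[USG] = -1/3:1/4 = -4/3

[SCV]:[USG] = -4/3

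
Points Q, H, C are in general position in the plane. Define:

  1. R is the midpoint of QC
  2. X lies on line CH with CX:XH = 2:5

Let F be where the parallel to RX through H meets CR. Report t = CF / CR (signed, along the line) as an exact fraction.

t = 7/2

Work in coordinates with Q = (0, 0), H = (1, 0), C = (0, 1).
1. R is the midpoint of QC ⇒ R = (0, 1/2)
2. X lies on line CH with CX:XH = 2:5 ⇒ X = (2/7, 5/7)
through H parallel to RX: direction (2/7, 3/14); meets CR at F = (0, -3/4)
F = C + t·(R−C) with t = 7/2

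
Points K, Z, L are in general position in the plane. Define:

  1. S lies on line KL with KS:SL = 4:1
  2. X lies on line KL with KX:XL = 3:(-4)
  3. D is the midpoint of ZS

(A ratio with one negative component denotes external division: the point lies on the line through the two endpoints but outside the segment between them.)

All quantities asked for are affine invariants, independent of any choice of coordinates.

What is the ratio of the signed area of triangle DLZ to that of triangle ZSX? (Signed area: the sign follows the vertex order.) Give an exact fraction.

[DLZ]:[ZSX] = -1/38

Choose coordinates K = (0, 0), Z = (1, 0), L = (0, 1).
1. S lies on line KL with KS:SL = 4:1 ⇒ S = (0, 4/5)
2. X lies on line KL with KX:XL = 3:(-4) ⇒ X = (0, -3)
3. D is the midpoint of ZS ⇒ D = (1/2, 2/5)
2·[DLZ] = -1/10, 2·[ZSX] = 19/5
[DLZ]:[ZSX] = -1/10:19/5 = -1/38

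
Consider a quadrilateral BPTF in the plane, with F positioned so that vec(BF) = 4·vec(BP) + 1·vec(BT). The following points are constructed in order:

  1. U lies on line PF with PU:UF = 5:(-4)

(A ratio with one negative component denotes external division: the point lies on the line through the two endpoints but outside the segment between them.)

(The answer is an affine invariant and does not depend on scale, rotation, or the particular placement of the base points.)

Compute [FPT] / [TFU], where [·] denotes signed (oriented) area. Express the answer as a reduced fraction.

Work in coordinates with B = (0, 0), P = (1, 0), T = (0, 1), F = (4, 1).
1. U lies on line PF with PU:UF = 5:(-4) ⇒ U = (16, 5)
2·[FPT] = -4, 2·[TFU] = 16
[FPT]:[TFU] = -4:16 = -1/4

[FPT]:[TFU] = -1/4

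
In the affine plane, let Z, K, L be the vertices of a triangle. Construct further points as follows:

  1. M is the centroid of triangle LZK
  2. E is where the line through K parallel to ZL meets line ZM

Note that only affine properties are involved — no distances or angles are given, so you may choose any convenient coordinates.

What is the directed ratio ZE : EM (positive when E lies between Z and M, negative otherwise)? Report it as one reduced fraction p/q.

ZE:EM = -3/2

Choose coordinates Z = (0, 0), K = (1, 0), L = (0, 1).
1. M is the centroid of triangle LZK ⇒ M = (1/3, 1/3)
2. E is where the line through K parallel to ZL meets line ZM ⇒ E = (1, 1)
E = Z + t·(M−Z) with t = 3, so ZE:EM = t:(1−t) = 3:-2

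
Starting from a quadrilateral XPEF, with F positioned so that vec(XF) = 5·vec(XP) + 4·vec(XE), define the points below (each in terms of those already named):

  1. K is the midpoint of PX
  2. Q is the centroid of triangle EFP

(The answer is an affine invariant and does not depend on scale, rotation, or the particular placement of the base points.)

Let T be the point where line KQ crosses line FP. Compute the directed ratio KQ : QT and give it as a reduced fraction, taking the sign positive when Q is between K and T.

Set X = (0, 0), P = (1, 0), E = (0, 1), F = (5, 4); any affine frame gives the same invariant.
1. K is the midpoint of PX ⇒ K = (1/2, 0)
2. Q is the centroid of triangle EFP ⇒ Q = (2, 5/3)
line KQ meets FP at T = (-4, -5)
Q = K + t·(T−K) with t = -1/3, so KQ:QT = -1/3:4/3

KQ:QT = -1/4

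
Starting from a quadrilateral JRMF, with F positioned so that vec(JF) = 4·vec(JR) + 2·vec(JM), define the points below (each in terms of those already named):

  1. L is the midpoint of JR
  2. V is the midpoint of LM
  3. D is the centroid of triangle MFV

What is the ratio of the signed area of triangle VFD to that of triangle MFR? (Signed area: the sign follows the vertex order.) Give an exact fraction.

Set J = (0, 0), R = (1, 0), M = (0, 1), F = (4, 2); any affine frame gives the same invariant.
1. L is the midpoint of JR ⇒ L = (1/2, 0)
2. V is the midpoint of LM ⇒ V = (1/4, 1/2)
3. D is the centroid of triangle MFV ⇒ D = (17/12, 7/6)
2·[VFD] = 3/4, 2·[MFR] = -5
[VFD]:[MFR] = 3/4:-5 = -3/20

[VFD]:[MFR] = -3/20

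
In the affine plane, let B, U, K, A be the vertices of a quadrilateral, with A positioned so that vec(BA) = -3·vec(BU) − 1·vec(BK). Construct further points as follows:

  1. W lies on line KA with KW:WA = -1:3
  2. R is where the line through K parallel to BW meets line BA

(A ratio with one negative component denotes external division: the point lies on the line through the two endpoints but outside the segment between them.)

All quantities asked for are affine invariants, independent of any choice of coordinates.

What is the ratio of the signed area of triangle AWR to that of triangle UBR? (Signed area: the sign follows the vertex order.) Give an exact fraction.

[AWR]:[UBR] = -9

Work in coordinates with B = (0, 0), U = (1, 0), K = (0, 1), A = (-3, -1).
1. W lies on line KA with KW:WA = -1:3 ⇒ W = (3/2, 2)
2. R is where the line through K parallel to BW meets line BA ⇒ R = (-1, -1/3)
2·[AWR] = -3, 2·[UBR] = 1/3
[AWR]:[UBR] = -3:1/3 = -9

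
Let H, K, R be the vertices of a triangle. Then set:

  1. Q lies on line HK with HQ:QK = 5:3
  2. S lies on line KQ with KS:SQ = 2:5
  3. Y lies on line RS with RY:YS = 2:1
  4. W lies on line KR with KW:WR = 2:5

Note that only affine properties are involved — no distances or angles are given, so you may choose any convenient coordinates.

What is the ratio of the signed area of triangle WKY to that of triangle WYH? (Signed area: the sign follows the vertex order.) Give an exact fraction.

Work in coordinates with H = (0, 0), K = (1, 0), R = (0, 1).
1. Q lies on line HK with HQ:QK = 5:3 ⇒ Q = (5/8, 0)
2. S lies on line KQ with KS:SQ = 2:5 ⇒ S = (25/28, 0)
3. Y lies on line RS with RY:YS = 2:1 ⇒ Y = (25/42, 1/3)
4. W lies on line KR with KW:WR = 2:5 ⇒ W = (5/7, 2/7)
2·[WKY] = -1/49, 2·[WYH] = 10/147
[WKY]:[WYH] = -1/49:10/147 = -3/10

[WKY]:[WYH] = -3/10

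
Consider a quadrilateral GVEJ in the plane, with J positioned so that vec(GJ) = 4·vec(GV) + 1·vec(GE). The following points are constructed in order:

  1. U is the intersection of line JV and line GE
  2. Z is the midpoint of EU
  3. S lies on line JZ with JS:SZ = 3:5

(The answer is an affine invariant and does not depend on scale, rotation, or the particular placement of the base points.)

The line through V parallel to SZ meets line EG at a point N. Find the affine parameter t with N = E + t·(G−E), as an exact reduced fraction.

t = 7/6

Choose coordinates G = (0, 0), V = (1, 0), E = (0, 1), J = (4, 1).
1. U is the intersection of line JV and line GE ⇒ U = (0, -1/3)
2. Z is the midpoint of EU ⇒ Z = (0, 1/3)
3. S lies on line JZ with JS:SZ = 3:5 ⇒ S = (5/2, 3/4)
through V parallel to SZ: direction (-5/2, -5/12); meets EG at N = (0, -1/6)
N = E + t·(G−E) with t = 7/6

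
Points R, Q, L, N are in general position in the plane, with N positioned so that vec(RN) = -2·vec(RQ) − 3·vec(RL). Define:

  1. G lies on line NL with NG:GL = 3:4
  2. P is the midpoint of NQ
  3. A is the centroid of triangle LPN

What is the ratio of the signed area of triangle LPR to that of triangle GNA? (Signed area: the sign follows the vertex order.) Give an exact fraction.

[LPR]:[GNA] = 7/6

Choose coordinates R = (0, 0), Q = (1, 0), L = (0, 1), N = (-2, -3).
1. G lies on line NL with NG:GL = 3:4 ⇒ G = (-8/7, -9/7)
2. P is the midpoint of NQ ⇒ P = (-1/2, -3/2)
3. A is the centroid of triangle LPN ⇒ A = (-5/6, -7/6)
2·[LPR] = 1/2, 2·[GNA] = 3/7
[LPR]:[GNA] = 1/2:3/7 = 7/6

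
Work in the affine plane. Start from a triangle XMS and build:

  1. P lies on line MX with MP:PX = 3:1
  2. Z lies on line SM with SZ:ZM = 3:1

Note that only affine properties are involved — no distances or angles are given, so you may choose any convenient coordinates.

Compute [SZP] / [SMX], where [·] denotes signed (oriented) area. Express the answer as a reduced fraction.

[SZP]:[SMX] = 9/16

Work in coordinates with X = (0, 0), M = (1, 0), S = (0, 1).
1. P lies on line MX with MP:PX = 3:1 ⇒ P = (1/4, 0)
2. Z lies on line SM with SZ:ZM = 3:1 ⇒ Z = (3/4, 1/4)
2·[SZP] = -9/16, 2·[SMX] = -1
[SZP]:[SMX] = -9/16:-1 = 9/16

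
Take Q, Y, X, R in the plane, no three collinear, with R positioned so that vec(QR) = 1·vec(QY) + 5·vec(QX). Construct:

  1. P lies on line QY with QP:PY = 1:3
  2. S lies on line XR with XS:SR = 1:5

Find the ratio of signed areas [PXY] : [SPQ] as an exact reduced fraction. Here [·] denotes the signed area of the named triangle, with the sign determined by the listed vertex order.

[PXY]:[SPQ] = 9/5

Work in coordinates with Q = (0, 0), Y = (1, 0), X = (0, 1), R = (1, 5).
1. P lies on line QY with QP:PY = 1:3 ⇒ P = (1/4, 0)
2. S lies on line XR with XS:SR = 1:5 ⇒ S = (1/6, 5/3)
2·[PXY] = -3/4, 2·[SPQ] = -5/12
[PXY]:[SPQ] = -3/4:-5/12 = 9/5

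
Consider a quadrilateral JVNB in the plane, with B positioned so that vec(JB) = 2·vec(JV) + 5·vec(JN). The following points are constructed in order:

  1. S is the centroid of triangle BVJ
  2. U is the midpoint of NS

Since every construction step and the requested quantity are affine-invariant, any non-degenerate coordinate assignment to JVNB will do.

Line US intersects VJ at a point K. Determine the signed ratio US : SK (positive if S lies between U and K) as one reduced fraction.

US:SK = -1/5

Set J = (0, 0), V = (1, 0), N = (0, 1), B = (2, 5); any affine frame gives the same invariant.
1. S is the centroid of triangle BVJ ⇒ S = (1, 5/3)
2. U is the midpoint of NS ⇒ U = (1/2, 4/3)
line US meets VJ at K = (-3/2, 0)
S = U + t·(K−U) with t = -1/4, so US:SK = -1/4:5/4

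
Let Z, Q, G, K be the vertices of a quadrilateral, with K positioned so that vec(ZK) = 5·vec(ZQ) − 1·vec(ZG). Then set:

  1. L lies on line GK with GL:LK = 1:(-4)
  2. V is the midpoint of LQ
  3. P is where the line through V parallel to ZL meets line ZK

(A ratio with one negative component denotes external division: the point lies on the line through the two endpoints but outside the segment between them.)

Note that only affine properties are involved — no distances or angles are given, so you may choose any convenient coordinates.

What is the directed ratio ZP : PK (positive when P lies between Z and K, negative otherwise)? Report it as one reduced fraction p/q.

ZP:PK = 1/7

Choose coordinates Z = (0, 0), Q = (1, 0), G = (0, 1), K = (5, -1).
1. L lies on line GK with GL:LK = 1:(-4) ⇒ L = (-5/3, 5/3)
2. V is the midpoint of LQ ⇒ V = (-1/3, 5/6)
3. P is where the line through V parallel to ZL meets line ZK ⇒ P = (5/8, -1/8)
P = Z + t·(K−Z) with t = 1/8, so ZP:PK = t:(1−t) = 1/8:7/8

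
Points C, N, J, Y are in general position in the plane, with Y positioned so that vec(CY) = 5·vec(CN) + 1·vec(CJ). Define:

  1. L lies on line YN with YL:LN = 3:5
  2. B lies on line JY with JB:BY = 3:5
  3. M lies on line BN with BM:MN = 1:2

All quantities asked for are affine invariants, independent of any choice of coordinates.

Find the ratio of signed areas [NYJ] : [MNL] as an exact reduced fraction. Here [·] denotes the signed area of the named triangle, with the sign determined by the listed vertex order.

[NYJ]:[MNL] = 96/25

Assign C = (0, 0), N = (1, 0), J = (0, 1), Y = (5, 1) — the answer is frame-independent, so this choice is without loss of generality.
1. L lies on line YN with YL:LN = 3:5 ⇒ L = (7/2, 5/8)
2. B lies on line JY with JB:BY = 3:5 ⇒ B = (15/8, 1)
3. M lies on line BN with BM:MN = 1:2 ⇒ M = (19/12, 2/3)
2·[NYJ] = 5, 2·[MNL] = 125/96
[NYJ]:[MNL] = 5:125/96 = 96/25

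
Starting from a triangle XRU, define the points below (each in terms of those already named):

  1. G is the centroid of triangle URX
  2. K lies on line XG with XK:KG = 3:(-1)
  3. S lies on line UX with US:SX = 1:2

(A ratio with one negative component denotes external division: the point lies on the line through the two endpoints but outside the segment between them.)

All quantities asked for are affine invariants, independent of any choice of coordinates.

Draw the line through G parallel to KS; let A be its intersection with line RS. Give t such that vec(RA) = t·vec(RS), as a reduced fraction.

t = 1/3

Work in coordinates with X = (0, 0), R = (1, 0), U = (0, 1).
1. G is the centroid of triangle URX ⇒ G = (1/3, 1/3)
2. K lies on line XG with XK:KG = 3:(-1) ⇒ K = (1/2, 1/2)
3. S lies on line UX with US:SX = 1:2 ⇒ S = (0, 2/3)
through G parallel to KS: direction (-1/2, 1/6); meets RS at A = (2/3, 2/9)
A = R + t·(S−R) with t = 1/3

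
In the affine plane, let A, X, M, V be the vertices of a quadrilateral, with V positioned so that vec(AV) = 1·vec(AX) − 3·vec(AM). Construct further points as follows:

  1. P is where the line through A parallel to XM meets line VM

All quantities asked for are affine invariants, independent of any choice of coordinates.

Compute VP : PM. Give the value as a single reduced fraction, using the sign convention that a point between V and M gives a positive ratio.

VP:PM = 2

Assign A = (0, 0), X = (1, 0), M = (0, 1), V = (1, -3) — the answer is frame-independent, so this choice is without loss of generality.
1. P is where the line through A parallel to XM meets line VM ⇒ P = (1/3, -1/3)
P = V + t·(M−V) with t = 2/3, so VP:PM = t:(1−t) = 2/3:1/3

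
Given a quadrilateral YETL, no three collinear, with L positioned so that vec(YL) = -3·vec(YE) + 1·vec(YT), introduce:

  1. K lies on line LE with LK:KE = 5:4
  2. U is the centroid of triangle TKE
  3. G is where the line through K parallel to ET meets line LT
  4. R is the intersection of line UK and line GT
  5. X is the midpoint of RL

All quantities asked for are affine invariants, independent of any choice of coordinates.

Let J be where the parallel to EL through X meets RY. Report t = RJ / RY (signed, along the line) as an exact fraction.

t = 15/32

Work in coordinates with Y = (0, 0), E = (1, 0), T = (0, 1), L = (-3, 1).
1. K lies on line LE with LK:KE = 5:4 ⇒ K = (-7/9, 4/9)
2. U is the centroid of triangle TKE ⇒ U = (2/27, 13/27)
3. G is where the line through K parallel to ET meets line LT ⇒ G = (-4/3, 1)
4. R is the intersection of line UK and line GT ⇒ R = (12, 1)
5. X is the midpoint of RL ⇒ X = (9/2, 1)
through X parallel to EL: direction (-4, 1); meets RY at J = (51/8, 17/32)
J = R + t·(Y−R) with t = 15/32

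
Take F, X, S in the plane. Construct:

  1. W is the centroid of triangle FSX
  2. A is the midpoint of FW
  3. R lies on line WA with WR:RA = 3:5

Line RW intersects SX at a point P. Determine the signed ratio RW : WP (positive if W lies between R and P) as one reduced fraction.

RW:WP = 3/8

Assign F = (0, 0), X = (1, 0), S = (0, 1) — the answer is frame-independent, so this choice is without loss of generality.
1. W is the centroid of triangle FSX ⇒ W = (1/3, 1/3)
2. A is the midpoint of FW ⇒ A = (1/6, 1/6)
3. R lies on line WA with WR:RA = 3:5 ⇒ R = (13/48, 13/48)
line RW meets SX at P = (1/2, 1/2)
W = R + t·(P−R) with t = 3/11, so RW:WP = 3/11:8/11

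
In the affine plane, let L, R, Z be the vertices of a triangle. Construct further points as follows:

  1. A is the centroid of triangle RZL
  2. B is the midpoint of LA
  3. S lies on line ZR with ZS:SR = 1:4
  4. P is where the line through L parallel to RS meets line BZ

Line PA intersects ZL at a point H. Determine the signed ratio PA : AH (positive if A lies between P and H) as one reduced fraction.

Work in coordinates with L = (0, 0), R = (1, 0), Z = (0, 1).
1. A is the centroid of triangle RZL ⇒ A = (1/3, 1/3)
2. B is the midpoint of LA ⇒ B = (1/6, 1/6)
3. S lies on line ZR with ZS:SR = 1:4 ⇒ S = (1/5, 4/5)
4. P is where the line through L parallel to RS meets line BZ ⇒ P = (1/4, -1/4)
line PA meets ZL at H = (0, -2)
A = P + t·(H−P) with t = -1/3, so PA:AH = -1/3:4/3

PA:AH = -1/4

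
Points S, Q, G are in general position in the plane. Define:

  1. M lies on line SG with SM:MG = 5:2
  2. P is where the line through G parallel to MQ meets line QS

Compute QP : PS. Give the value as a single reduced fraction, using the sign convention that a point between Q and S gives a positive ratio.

QP:PS = -2/7

Work in coordinates with S = (0, 0), Q = (1, 0), G = (0, 1).
1. M lies on line SG with SM:MG = 5:2 ⇒ M = (0, 5/7)
2. P is where the line through G parallel to MQ meets line QS ⇒ P = (7/5, 0)
P = Q + t·(S−Q) with t = -2/5, so QP:PS = t:(1−t) = -2/5:7/5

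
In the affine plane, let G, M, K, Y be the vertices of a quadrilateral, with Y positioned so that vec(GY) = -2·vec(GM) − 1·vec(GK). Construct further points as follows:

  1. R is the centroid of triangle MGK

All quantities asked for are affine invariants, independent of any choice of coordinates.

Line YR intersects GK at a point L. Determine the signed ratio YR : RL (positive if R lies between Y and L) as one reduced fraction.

YR:RL = -7

Assign G = (0, 0), M = (1, 0), K = (0, 1), Y = (-2, -1) — the answer is frame-independent, so this choice is without loss of generality.
1. R is the centroid of triangle MGK ⇒ R = (1/3, 1/3)
line YR meets GK at L = (0, 1/7)
R = Y + t·(L−Y) with t = 7/6, so YR:RL = 7/6:-1/6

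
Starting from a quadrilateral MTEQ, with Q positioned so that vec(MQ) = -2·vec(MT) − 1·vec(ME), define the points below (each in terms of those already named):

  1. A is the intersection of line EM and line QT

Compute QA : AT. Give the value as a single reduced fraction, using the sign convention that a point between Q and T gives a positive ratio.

QA:AT = 2

Assign M = (0, 0), T = (1, 0), E = (0, 1), Q = (-2, -1) — the answer is frame-independent, so this choice is without loss of generality.
1. A is the intersection of line EM and line QT ⇒ A = (0, -1/3)
A = Q + t·(T−Q) with t = 2/3, so QA:AT = t:(1−t) = 2/3:1/3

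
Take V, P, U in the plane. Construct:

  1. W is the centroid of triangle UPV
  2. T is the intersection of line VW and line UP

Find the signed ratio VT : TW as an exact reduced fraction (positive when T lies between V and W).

Choose coordinates V = (0, 0), P = (1, 0), U = (0, 1).
1. W is the centroid of triangle UPV ⇒ W = (1/3, 1/3)
2. T is the intersection of line VW and line UP ⇒ T = (1/2, 1/2)
T = V + t·(W−V) with t = 3/2, so VT:TW = t:(1−t) = 3/2:-1/2

VT:TW = -3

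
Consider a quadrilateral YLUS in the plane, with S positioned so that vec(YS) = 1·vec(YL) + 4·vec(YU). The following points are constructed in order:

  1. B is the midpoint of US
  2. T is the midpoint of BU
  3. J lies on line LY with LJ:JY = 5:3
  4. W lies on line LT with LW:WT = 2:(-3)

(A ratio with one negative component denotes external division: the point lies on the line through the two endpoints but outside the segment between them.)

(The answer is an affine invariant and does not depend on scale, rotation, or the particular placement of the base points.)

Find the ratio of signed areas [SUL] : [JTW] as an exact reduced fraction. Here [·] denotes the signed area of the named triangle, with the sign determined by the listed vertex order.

[SUL]:[JTW] = -128/105

Choose coordinates Y = (0, 0), L = (1, 0), U = (0, 1), S = (1, 4).
1. B is the midpoint of US ⇒ B = (1/2, 5/2)
2. T is the midpoint of BU ⇒ T = (1/4, 7/4)
3. J lies on line LY with LJ:JY = 5:3 ⇒ J = (3/8, 0)
4. W lies on line LT with LW:WT = 2:(-3) ⇒ W = (5/2, -7/2)
2·[SUL] = 4, 2·[JTW] = -105/32
[SUL]:[JTW] = 4:-105/32 = -128/105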